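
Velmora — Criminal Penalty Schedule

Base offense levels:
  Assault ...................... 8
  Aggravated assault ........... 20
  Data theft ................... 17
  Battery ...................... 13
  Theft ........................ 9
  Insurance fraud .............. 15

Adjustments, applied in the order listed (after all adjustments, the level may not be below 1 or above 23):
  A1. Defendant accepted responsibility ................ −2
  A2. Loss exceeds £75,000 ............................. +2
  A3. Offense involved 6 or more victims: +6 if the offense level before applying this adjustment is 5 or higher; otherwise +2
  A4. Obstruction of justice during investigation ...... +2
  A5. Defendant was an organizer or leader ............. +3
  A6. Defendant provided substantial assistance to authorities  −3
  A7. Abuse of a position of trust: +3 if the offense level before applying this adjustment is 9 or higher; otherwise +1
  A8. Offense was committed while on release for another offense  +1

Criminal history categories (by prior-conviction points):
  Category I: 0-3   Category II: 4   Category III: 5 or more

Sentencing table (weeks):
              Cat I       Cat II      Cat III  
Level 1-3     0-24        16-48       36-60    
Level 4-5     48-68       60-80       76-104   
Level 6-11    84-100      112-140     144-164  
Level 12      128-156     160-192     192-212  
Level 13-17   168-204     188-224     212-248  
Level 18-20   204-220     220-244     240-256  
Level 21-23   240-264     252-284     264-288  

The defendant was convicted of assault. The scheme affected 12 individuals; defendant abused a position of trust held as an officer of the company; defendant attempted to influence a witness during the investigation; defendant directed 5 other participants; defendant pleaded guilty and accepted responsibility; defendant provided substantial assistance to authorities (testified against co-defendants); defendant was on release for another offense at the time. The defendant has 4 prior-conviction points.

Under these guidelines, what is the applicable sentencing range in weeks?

Base offense level for assault: 8.
A1 applies: 8 − 2 = 6.
A2 does not apply.
A3 applies (level before this adjustment is 6 ≥ 5, so +6): 6 + 6 = 12.
A4 applies: 12 + 2 = 14.
A5 applies: 14 + 3 = 17.
A6 applies: 17 − 3 = 14.
A7 applies (level before this adjustment is 14 ≥ 9, so +3): 14 + 3 = 17.
A8 applies: 17 + 1 = 18.
Final offense level: 18.
Criminal history: 4 prior points → Category II (4).
Level 18 falls in the 18-20 band.
Grid: Level 18-20 × Category II = 220-244 weeks.

220-244 weeks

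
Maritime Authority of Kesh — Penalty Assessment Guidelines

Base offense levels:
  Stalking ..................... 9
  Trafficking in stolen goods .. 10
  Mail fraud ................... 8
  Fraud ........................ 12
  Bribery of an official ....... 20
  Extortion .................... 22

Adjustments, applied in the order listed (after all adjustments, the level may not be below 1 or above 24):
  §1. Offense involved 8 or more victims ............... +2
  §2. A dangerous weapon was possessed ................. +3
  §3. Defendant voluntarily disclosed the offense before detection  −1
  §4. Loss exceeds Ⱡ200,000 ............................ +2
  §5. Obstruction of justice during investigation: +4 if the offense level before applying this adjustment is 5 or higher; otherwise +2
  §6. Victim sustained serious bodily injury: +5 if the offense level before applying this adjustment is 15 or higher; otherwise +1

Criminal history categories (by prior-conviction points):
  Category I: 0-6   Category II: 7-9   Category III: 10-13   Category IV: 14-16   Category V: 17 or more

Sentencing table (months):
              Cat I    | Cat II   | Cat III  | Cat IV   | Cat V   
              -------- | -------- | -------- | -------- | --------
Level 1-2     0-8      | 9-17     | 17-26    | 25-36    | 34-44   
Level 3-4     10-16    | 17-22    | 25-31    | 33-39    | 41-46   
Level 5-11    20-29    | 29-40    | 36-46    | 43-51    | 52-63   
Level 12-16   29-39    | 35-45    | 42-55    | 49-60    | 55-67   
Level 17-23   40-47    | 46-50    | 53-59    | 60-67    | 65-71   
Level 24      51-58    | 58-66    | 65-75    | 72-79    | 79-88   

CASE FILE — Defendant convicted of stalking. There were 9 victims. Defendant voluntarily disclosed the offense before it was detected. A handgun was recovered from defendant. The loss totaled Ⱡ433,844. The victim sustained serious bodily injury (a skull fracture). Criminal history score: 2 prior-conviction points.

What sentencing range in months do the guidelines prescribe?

40-47 months

Base offense level for stalking: 9.
§1 applies: 9 + 2 = 11.
§2 applies: 11 + 3 = 14.
§3 applies: 14 − 1 = 13.
§4 applies: 13 + 2 = 15.
§5 does not apply.
§6 applies (level before this adjustment is 15 ≥ 15, so +5): 15 + 5 = 20.
Final offense level: 20.
Criminal history: 2 prior points → Category I (0-6).
Level 20 falls in the 17-23 band.
Grid: Level 17-23 × Category I = 40-47 months.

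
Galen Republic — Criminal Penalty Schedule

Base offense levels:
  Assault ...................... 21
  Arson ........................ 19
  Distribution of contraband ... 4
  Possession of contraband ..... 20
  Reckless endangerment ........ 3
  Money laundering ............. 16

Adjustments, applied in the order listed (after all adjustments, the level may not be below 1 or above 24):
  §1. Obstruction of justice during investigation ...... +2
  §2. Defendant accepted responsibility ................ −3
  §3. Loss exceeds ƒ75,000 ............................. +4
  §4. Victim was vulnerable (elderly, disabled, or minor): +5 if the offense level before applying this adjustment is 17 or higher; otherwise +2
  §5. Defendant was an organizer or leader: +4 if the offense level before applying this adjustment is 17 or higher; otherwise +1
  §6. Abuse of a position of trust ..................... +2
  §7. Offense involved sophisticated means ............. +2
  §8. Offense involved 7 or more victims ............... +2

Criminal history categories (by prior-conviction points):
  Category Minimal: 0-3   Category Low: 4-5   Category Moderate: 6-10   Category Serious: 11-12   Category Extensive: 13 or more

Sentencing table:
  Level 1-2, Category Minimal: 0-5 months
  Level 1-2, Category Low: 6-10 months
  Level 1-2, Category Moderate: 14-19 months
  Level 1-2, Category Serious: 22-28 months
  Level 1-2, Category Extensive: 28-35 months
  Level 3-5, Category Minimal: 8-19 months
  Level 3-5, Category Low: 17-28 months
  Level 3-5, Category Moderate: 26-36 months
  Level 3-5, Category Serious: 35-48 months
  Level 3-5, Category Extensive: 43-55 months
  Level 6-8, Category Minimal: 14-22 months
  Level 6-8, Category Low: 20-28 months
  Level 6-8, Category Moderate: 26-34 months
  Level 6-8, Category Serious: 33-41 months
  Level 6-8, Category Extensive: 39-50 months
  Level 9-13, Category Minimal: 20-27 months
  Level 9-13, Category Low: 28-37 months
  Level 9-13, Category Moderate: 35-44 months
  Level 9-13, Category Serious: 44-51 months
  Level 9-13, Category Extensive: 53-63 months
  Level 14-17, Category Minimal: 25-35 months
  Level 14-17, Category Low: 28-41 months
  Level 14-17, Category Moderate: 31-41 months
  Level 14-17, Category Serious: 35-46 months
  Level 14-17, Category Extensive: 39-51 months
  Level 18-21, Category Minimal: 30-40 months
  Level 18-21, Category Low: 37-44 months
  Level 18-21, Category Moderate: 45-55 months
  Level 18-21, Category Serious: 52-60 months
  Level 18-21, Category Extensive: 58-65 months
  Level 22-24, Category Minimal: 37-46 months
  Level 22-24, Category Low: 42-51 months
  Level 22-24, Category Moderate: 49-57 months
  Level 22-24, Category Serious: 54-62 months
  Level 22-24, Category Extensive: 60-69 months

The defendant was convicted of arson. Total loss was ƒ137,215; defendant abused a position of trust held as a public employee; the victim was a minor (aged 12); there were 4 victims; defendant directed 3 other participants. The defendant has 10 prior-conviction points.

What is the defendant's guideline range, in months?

Base offense level for arson: 19.
§1 does not apply.
§3 applies: 19 + 4 = 23.
§4 applies (level before this adjustment is 23 ≥ 17, so +5): 23 + 5 = 28.
§5 applies (level before this adjustment is 28 ≥ 17, so +4): 28 + 4 = 32.
§6 applies: 32 + 2 = 34.
§7 does not apply.
Level 34 exceeds the maximum of 24; capped at 24.
Final offense level: 24.
Criminal history: 10 prior points → Category Moderate (6-10).
Level 24 falls in the 22-24 band.
Grid: Level 22-24 × Category Moderate = 49-57 months.

49-57 months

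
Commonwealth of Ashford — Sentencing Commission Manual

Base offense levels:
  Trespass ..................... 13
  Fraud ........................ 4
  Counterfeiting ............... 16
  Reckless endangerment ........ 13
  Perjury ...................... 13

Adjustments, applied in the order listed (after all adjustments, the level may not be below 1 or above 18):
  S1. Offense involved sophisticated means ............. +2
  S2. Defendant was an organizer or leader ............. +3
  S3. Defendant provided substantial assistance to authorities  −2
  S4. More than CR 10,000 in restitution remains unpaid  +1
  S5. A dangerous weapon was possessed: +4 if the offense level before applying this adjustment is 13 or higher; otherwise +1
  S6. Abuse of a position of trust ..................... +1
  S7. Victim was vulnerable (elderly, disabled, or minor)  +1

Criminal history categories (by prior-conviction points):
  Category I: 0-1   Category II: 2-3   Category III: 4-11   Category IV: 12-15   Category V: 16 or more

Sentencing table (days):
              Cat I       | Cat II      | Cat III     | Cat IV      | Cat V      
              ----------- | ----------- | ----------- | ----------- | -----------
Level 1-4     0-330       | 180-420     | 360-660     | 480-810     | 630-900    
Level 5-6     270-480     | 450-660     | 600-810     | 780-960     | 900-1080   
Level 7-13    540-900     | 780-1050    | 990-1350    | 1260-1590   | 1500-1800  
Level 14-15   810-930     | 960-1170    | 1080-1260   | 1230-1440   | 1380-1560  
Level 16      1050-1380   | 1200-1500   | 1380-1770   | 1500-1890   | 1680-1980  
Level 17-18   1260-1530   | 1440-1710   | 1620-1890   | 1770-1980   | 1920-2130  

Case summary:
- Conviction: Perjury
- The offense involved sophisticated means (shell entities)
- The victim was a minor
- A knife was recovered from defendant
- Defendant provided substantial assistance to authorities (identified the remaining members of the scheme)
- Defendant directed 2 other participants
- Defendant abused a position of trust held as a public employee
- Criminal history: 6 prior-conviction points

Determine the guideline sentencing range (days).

1620-1890 days

Base offense level for perjury: 13.
S1 applies: 13 + 2 = 15.
S2 applies: 15 + 3 = 18.
S3 applies: 18 − 2 = 16.
S4 does not apply.
S5 applies (level before this adjustment is 16 ≥ 13, so +4): 16 + 4 = 20.
S6 applies: 20 + 1 = 21.
S7 applies: 21 + 1 = 22.
Level 22 exceeds the maximum of 18; capped at 18.
Final offense level: 18.
Criminal history: 6 prior points → Category III (4-11).
Level 18 falls in the 17-18 band.
Grid: Level 17-18 × Category III = 1620-1890 days.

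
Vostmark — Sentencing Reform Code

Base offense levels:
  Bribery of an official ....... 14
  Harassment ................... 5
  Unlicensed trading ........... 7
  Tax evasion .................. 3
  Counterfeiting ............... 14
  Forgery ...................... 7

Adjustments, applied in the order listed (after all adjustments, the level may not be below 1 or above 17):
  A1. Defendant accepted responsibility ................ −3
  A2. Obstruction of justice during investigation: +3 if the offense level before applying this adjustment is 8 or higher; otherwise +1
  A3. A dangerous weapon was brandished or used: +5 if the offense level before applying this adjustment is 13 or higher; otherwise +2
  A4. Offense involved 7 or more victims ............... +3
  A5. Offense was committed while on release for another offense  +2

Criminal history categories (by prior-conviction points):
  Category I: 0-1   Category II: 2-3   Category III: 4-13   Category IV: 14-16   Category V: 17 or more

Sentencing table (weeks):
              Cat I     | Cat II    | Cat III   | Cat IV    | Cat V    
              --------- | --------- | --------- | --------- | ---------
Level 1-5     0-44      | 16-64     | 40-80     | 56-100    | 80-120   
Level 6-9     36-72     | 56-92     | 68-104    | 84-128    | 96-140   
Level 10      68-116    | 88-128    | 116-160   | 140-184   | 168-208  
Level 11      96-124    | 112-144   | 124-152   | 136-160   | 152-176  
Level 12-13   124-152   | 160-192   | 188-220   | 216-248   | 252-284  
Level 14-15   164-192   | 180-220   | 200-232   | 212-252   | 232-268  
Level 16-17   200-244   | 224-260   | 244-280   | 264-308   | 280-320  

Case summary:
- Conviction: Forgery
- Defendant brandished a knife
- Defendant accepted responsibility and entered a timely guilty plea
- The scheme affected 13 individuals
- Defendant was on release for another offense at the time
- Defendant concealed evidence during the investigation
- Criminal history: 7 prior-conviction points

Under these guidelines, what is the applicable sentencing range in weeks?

188-220 weeks

Base offense level for forgery: 7.
A1 applies: 7 − 3 = 4.
A2 applies (level before this adjustment is 4 < 8, so +1): 4 + 1 = 5.
A3 applies (level before this adjustment is 5 < 13, so +2): 5 + 2 = 7.
A4 applies: 7 + 3 = 10.
A5 applies: 10 + 2 = 12.
Final offense level: 12.
Criminal history: 7 prior points → Category III (4-13).
Level 12 falls in the 12-13 band.
Grid: Level 12-13 × Category III = 188-220 weeks.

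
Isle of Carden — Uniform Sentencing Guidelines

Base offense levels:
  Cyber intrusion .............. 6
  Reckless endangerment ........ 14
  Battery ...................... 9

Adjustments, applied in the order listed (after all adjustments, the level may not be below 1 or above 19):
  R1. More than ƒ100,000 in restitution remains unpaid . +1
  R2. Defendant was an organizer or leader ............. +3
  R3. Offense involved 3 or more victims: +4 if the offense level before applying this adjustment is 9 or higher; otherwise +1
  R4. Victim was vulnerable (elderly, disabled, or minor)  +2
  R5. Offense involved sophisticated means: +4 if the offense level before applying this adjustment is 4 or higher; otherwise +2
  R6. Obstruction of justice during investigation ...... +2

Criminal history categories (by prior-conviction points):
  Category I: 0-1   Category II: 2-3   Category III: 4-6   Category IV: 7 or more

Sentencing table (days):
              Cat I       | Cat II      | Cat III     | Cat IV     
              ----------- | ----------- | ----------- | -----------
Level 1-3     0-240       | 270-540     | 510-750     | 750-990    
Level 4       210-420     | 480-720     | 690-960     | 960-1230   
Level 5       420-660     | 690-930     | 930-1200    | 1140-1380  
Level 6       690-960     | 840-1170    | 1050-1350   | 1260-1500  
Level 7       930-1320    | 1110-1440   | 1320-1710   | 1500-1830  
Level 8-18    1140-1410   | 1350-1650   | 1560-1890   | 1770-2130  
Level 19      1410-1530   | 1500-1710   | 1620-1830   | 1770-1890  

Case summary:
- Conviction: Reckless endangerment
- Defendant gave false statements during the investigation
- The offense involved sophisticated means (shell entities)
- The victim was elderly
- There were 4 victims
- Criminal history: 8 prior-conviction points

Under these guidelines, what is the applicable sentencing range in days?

1770-1890 days

Base offense level for reckless endangerment: 14.
R1 does not apply.
R3 applies (level before this adjustment is 14 ≥ 9, so +4): 14 + 4 = 18.
R4 applies: 18 + 2 = 20.
R5 applies (level before this adjustment is 20 ≥ 4, so +4): 20 + 4 = 24.
R6 applies: 24 + 2 = 26.
Level 26 exceeds the maximum of 19; capped at 19.
Final offense level: 19.
Criminal history: 8 prior points → Category IV (7+).
Level 19 falls in the 19 band.
Grid: Level 19 × Category IV = 1770-1890 days.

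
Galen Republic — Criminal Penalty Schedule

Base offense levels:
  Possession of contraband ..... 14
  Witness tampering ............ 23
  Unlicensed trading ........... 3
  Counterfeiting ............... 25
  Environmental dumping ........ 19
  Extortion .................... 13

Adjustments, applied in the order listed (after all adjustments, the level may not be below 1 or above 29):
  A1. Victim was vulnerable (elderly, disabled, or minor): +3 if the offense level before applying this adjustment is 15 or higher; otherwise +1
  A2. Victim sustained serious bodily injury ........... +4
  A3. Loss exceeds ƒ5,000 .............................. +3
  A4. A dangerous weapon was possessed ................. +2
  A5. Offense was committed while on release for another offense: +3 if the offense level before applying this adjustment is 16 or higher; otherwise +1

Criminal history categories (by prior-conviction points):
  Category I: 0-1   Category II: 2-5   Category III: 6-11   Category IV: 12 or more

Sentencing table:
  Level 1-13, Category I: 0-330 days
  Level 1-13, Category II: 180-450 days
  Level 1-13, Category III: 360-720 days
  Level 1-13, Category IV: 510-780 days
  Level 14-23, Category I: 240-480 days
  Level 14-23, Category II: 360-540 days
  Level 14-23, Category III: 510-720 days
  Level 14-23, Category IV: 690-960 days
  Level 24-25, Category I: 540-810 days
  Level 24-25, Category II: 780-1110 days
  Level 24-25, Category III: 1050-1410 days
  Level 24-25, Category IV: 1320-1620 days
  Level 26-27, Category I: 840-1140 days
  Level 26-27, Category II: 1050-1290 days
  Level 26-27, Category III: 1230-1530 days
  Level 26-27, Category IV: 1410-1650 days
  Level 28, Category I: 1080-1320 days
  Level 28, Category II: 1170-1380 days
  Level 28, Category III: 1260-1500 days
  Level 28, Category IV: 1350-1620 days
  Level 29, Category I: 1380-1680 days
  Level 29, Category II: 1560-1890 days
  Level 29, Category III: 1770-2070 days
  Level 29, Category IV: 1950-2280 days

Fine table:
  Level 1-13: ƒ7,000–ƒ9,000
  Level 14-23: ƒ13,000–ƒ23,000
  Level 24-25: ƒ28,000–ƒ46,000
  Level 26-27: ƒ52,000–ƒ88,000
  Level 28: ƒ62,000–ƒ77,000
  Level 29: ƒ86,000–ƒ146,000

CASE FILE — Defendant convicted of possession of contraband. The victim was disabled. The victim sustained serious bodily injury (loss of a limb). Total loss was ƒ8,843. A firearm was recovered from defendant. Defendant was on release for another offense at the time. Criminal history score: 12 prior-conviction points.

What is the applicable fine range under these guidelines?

Base offense level for possession of contraband: 14.
A1 applies (level before this adjustment is 14 < 15, so +1): 14 + 1 = 15.
A2 applies: 15 + 4 = 19.
A3 applies: 19 + 3 = 22.
A4 applies: 22 + 2 = 24.
A5 applies (level before this adjustment is 24 ≥ 16, so +3): 24 + 3 = 27.
Final offense level: 27.
Level 27 falls in the 26-27 band.
Fine table: Level 26-27 → ƒ52,000–ƒ88,000.

ƒ52,000–ƒ88,000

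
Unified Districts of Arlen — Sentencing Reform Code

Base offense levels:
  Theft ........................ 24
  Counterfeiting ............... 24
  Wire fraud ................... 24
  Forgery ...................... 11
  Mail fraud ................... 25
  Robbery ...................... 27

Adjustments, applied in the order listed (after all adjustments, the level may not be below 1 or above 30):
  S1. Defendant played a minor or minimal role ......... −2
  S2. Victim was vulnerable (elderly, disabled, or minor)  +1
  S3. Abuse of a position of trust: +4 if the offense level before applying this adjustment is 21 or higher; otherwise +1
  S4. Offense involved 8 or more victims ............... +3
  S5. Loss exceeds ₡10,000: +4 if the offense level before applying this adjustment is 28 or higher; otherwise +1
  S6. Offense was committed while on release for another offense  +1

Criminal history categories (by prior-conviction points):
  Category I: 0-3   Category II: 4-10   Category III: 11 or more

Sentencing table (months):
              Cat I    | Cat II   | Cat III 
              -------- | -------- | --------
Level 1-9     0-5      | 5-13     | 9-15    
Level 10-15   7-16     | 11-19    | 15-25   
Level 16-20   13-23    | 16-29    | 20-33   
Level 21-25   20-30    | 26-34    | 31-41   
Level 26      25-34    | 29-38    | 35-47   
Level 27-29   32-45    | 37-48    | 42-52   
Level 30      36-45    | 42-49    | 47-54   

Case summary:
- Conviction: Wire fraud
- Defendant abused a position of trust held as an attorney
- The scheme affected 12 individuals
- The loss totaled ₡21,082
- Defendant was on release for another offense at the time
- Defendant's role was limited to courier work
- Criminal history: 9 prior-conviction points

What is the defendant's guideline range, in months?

Base offense level for wire fraud: 24.
S1 applies: 24 − 2 = 22.
S2 does not apply.
S3 applies (level before this adjustment is 22 ≥ 21, so +4): 22 + 4 = 26.
S4 applies: 26 + 3 = 29.
S5 applies (level before this adjustment is 29 ≥ 28, so +4): 29 + 4 = 33.
S6 applies: 33 + 1 = 34.
Level 34 exceeds the maximum of 30; capped at 30.
Final offense level: 30.
Criminal history: 9 prior points → Category II (4-10).
Level 30 falls in the 30 band.
Grid: Level 30 × Category II = 42-49 months.

42-49 months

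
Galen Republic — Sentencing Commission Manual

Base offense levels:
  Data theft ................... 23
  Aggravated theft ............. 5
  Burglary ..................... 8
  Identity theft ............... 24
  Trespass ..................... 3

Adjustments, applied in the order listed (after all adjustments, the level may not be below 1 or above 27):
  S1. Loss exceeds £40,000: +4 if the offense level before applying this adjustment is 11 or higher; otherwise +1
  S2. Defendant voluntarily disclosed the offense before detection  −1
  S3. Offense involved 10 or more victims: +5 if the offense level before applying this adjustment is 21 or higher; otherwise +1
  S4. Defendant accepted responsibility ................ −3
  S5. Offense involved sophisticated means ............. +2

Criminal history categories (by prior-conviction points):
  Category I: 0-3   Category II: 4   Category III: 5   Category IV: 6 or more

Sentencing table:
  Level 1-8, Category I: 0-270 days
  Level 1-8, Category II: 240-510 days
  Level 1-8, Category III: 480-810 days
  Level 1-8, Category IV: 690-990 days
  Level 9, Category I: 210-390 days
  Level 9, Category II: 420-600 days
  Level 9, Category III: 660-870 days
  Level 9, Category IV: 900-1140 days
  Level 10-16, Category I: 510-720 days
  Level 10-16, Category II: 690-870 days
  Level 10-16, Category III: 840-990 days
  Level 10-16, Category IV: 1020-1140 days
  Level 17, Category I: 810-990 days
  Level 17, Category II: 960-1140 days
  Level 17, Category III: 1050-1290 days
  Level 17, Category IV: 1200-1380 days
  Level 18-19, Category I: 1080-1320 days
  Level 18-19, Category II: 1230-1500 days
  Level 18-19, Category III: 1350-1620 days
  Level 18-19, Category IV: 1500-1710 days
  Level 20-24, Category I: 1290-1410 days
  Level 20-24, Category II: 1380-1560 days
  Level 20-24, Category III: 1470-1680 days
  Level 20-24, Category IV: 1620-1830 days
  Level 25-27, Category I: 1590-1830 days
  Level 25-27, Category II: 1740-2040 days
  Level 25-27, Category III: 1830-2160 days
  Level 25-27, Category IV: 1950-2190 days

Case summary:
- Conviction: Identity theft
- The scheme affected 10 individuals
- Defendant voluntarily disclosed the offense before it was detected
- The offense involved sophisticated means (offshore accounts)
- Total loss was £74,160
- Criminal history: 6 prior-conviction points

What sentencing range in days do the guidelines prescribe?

Base offense level for identity theft: 24.
S1 applies (level before this adjustment is 24 ≥ 11, so +4): 24 + 4 = 28.
S2 applies: 28 − 1 = 27.
S3 applies (level before this adjustment is 27 ≥ 21, so +5): 27 + 5 = 32.
S4 does not apply.
S5 applies: 32 + 2 = 34.
Level 34 exceeds the maximum of 27; capped at 27.
Final offense level: 27.
Criminal history: 6 prior points → Category IV (6+).
Level 27 falls in the 25-27 band.
Grid: Level 25-27 × Category IV = 1950-2190 days.

1950-2190 days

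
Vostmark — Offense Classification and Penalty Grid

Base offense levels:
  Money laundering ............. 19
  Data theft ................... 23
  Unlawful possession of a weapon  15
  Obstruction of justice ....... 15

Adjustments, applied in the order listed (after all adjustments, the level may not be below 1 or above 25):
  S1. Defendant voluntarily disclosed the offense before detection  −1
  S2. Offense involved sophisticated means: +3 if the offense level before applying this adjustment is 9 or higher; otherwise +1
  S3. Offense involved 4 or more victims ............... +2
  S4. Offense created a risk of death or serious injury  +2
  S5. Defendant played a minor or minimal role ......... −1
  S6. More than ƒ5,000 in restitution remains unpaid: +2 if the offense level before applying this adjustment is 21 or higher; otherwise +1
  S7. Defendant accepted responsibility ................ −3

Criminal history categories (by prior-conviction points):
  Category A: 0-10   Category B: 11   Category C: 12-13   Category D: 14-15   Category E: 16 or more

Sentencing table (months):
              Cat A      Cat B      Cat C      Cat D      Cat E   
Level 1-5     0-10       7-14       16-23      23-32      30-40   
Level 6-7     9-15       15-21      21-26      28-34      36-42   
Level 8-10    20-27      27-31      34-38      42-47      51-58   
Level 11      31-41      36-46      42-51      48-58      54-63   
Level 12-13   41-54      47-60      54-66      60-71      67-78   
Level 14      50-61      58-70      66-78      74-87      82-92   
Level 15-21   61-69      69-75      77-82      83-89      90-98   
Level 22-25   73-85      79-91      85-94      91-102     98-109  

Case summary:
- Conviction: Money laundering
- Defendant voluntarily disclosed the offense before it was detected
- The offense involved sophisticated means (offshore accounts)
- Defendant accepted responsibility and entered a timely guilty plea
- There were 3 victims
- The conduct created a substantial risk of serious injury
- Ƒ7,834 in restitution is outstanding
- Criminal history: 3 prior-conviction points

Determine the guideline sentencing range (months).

Base offense level for money laundering: 19.
S1 applies: 19 − 1 = 18.
S2 applies (level before this adjustment is 18 ≥ 9, so +3): 18 + 3 = 21.
S3 does not apply.
S4 applies: 21 + 2 = 23.
S6 applies (level before this adjustment is 23 ≥ 21, so +2): 23 + 2 = 25.
S7 applies: 25 − 3 = 22.
Final offense level: 22.
Criminal history: 3 prior points → Category A (0-10).
Level 22 falls in the 22-25 band.
Grid: Level 22-25 × Category A = 73-85 months.

73-85 months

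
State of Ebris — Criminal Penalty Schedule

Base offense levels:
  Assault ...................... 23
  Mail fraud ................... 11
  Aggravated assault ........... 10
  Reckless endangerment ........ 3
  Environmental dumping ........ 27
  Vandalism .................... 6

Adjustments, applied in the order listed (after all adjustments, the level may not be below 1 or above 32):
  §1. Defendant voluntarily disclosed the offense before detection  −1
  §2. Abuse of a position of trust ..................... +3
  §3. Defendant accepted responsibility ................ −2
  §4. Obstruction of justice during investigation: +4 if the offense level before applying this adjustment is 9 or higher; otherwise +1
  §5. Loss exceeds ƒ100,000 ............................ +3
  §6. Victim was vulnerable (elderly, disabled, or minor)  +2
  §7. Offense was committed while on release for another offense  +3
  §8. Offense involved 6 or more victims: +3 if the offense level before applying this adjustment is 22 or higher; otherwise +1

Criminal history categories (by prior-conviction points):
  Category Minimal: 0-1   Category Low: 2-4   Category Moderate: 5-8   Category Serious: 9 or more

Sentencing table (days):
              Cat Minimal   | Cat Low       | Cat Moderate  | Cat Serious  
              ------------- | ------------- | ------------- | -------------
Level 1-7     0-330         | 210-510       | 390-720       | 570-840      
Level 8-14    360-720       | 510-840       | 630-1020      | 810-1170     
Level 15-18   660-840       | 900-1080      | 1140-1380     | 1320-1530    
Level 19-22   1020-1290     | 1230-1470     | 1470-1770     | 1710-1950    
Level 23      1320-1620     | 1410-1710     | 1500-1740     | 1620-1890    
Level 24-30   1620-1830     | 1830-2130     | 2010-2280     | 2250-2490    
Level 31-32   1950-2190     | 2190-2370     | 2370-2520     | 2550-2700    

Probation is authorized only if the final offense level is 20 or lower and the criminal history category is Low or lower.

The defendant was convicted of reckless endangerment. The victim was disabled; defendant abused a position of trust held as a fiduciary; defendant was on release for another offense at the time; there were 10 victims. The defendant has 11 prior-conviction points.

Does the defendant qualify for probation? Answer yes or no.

No

Base offense level for reckless endangerment: 3.
§1 does not apply.
§2 applies: 3 + 3 = 6.
§3 does not apply.
§4 does not apply.
§6 applies: 6 + 2 = 8.
§7 applies: 8 + 3 = 11.
§8 applies (level before this adjustment is 11 < 22, so +1): 11 + 1 = 12.
Final offense level: 12.
Criminal history: 11 prior points → Category Serious (9+).
Level 12 falls in the 8-14 band.
Grid: Level 8-14 × Category Serious = 810-1170 days.
Probation check: level 12 ≤ 20 and category Serious > Low → not eligible.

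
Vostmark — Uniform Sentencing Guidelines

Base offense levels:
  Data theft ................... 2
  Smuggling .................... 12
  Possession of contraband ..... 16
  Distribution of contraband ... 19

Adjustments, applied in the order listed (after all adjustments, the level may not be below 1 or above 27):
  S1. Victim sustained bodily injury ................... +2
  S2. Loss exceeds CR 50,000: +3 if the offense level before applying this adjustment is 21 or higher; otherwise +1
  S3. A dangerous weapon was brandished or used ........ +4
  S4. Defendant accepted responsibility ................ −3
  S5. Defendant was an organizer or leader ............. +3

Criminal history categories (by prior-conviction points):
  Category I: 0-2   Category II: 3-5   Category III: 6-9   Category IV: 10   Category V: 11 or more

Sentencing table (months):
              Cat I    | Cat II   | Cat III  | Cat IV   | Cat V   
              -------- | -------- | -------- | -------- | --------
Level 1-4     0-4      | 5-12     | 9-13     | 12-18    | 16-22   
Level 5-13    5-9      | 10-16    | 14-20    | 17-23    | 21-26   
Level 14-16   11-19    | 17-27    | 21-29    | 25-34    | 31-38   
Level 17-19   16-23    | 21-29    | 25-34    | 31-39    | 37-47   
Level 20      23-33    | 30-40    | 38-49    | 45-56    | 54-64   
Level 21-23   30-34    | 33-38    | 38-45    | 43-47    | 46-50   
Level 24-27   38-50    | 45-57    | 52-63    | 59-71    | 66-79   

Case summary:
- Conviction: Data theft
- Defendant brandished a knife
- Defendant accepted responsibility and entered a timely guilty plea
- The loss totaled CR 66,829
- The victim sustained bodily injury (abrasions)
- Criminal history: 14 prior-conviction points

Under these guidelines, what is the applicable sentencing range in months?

Base offense level for data theft: 2.
S1 applies: 2 + 2 = 4.
S2 applies (level before this adjustment is 4 < 21, so +1): 4 + 1 = 5.
S3 applies: 5 + 4 = 9.
S4 applies: 9 − 3 = 6.
S5 does not apply.
Final offense level: 6.
Criminal history: 14 prior points → Category V (11+).
Level 6 falls in the 5-13 band.
Grid: Level 5-13 × Category V = 21-26 months.

21-26 months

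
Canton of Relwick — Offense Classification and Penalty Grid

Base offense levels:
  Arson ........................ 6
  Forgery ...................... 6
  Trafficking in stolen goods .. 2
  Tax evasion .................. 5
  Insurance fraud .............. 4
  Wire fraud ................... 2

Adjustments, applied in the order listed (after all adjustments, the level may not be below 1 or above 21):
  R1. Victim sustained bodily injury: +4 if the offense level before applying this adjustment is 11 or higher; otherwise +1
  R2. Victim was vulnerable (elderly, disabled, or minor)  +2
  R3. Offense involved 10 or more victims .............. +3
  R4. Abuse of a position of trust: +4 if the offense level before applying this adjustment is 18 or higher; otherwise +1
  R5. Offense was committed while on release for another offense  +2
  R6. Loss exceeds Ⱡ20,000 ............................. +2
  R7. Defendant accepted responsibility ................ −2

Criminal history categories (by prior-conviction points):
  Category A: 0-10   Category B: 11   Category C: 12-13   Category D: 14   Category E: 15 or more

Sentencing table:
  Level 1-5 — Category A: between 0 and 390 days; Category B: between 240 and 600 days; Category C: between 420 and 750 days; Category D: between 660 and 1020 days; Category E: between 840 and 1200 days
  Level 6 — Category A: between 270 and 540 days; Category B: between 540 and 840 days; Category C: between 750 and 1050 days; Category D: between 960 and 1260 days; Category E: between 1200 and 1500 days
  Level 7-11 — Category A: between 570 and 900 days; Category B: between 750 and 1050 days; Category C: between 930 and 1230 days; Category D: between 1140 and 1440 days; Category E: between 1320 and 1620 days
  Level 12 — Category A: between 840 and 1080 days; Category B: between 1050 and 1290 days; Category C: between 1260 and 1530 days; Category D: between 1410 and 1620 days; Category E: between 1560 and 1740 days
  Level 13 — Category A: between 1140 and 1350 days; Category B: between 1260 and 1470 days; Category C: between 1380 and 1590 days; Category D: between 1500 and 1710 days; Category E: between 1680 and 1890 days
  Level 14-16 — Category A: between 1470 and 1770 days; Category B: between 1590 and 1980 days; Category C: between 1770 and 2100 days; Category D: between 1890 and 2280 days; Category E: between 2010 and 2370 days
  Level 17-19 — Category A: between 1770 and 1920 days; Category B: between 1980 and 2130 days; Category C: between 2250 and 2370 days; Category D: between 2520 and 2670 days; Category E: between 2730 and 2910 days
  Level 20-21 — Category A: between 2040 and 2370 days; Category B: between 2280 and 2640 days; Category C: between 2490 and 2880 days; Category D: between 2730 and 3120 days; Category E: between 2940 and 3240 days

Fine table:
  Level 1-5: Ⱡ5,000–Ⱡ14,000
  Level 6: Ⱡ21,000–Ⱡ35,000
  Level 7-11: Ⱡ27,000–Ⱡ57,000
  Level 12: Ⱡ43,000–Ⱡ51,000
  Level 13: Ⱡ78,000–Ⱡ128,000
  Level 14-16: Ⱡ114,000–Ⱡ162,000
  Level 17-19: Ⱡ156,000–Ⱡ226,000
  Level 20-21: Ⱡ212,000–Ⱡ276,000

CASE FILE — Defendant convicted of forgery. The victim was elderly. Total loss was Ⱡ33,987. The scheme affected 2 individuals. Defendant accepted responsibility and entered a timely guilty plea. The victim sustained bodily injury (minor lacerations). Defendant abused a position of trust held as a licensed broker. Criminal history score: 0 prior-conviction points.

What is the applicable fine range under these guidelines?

Base offense level for forgery: 6.
R1 applies (level before this adjustment is 6 < 11, so +1): 6 + 1 = 7.
R2 applies: 7 + 2 = 9.
R4 applies (level before this adjustment is 9 < 18, so +1): 9 + 1 = 10.
R5 does not apply.
R6 applies: 10 + 2 = 12.
R7 applies: 12 − 2 = 10.
Final offense level: 10.
Level 10 falls in the 7-11 band.
Fine table: Level 7-11 → Ⱡ27,000–Ⱡ57,000.

Ⱡ27,000–Ⱡ57,000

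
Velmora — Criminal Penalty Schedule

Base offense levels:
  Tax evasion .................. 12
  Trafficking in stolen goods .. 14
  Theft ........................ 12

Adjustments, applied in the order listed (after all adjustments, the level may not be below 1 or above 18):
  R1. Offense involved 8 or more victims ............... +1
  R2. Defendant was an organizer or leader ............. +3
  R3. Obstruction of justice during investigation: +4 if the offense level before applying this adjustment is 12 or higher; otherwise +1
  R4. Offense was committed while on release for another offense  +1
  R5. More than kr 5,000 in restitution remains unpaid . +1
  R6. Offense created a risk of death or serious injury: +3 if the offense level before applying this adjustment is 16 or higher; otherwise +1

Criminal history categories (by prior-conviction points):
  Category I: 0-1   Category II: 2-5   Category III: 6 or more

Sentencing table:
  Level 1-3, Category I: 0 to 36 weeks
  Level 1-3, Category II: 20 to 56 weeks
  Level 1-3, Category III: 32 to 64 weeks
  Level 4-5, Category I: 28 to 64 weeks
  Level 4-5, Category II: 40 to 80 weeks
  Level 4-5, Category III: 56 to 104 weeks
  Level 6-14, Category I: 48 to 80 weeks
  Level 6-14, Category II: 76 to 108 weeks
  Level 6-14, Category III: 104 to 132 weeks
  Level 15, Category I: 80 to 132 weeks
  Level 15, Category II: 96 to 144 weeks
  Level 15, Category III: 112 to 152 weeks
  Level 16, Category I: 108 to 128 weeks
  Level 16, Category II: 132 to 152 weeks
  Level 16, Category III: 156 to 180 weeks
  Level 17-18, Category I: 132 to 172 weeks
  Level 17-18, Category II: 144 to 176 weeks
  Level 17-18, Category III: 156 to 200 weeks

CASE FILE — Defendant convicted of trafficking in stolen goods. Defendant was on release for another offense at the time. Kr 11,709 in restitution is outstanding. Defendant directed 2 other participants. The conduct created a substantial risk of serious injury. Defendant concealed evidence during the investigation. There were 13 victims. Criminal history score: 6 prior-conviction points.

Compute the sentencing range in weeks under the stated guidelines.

156-200 weeks

Base offense level for trafficking in stolen goods: 14.
R1 applies: 14 + 1 = 15.
R2 applies: 15 + 3 = 18.
R3 applies (level before this adjustment is 18 ≥ 12, so +4): 18 + 4 = 22.
R4 applies: 22 + 1 = 23.
R5 applies: 23 + 1 = 24.
R6 applies (level before this adjustment is 24 ≥ 16, so +3): 24 + 3 = 27.
Level 27 exceeds the maximum of 18; capped at 18.
Final offense level: 18.
Criminal history: 6 prior points → Category III (6+).
Level 18 falls in the 17-18 band.
Grid: Level 17-18 × Category III = 156-200 weeks.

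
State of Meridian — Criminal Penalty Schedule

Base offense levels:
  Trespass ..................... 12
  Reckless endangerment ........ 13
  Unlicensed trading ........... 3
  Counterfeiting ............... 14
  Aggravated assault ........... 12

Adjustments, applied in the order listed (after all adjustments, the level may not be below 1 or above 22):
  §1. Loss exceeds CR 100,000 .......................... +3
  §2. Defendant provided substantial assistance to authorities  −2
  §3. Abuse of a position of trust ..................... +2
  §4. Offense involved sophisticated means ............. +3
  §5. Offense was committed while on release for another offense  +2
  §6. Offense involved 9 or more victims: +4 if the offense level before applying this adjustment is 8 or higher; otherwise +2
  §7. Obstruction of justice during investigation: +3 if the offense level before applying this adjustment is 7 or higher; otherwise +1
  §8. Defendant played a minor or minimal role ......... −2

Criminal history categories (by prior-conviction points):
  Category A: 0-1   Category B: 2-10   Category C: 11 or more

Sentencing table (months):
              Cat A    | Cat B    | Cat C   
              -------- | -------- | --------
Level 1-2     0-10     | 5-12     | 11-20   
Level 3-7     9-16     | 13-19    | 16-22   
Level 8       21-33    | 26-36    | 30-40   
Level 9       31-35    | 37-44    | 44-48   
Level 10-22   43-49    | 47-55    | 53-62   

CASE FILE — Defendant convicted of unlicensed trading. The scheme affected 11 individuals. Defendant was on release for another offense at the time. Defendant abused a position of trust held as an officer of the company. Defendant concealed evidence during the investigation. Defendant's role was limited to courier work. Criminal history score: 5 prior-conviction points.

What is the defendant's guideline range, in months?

Base offense level for unlicensed trading: 3.
§2 does not apply.
§3 applies: 3 + 2 = 5.
§5 applies: 5 + 2 = 7.
§6 applies (level before this adjustment is 7 < 8, so +2): 7 + 2 = 9.
§7 applies (level before this adjustment is 9 ≥ 7, so +3): 9 + 3 = 12.
§8 applies: 12 − 2 = 10.
Final offense level: 10.
Criminal history: 5 prior points → Category B (2-10).
Level 10 falls in the 10-22 band.
Grid: Level 10-22 × Category B = 47-55 months.

47-55 months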